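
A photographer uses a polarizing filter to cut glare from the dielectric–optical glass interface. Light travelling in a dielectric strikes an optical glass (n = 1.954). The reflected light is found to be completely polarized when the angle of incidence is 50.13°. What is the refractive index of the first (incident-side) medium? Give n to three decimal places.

Full polarization of the reflected beam means tan θ_B = n₂/n₁, where n₁ is the incident medium (a dielectric).
n₁ = n₂ / tan θ_B = 1.954 / tan 50.13° = 1.632.

n ≈ 1.632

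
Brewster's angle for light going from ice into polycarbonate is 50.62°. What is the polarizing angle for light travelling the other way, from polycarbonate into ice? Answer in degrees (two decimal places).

θ_B' ≈ 39.38°

tan θ_B' = n₁/n₂ = 1/tan θ_B, so θ_B' = 90° − θ_B.
θ_B' = 90° − 50.62° = 39.38°.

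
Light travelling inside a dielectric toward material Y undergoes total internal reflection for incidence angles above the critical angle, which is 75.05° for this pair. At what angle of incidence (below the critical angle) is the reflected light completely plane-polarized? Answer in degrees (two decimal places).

θ_B ≈ 44.01°

At the critical angle sin θ_c = n₂/n₁, giving n₂/n₁ = sin 75.05° = 0.9662.
Then tan θ_B = n₂/n₁ = 0.9662, so θ_B = arctan 0.9662 = 44.01°.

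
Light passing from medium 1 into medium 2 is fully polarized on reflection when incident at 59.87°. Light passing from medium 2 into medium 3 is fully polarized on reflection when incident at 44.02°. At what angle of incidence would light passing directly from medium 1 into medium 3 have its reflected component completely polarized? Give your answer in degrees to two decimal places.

θ_B ≈ 59.01°

tan θ_B(1→2) = n₂/n₁ = tan 59.87° = 1.7230.
tan θ_B(2→3) = n₃/n₂ = tan 44.02° = 0.9664.
So n₃/n₁ = (n₂/n₁)(n₃/n₂) = 1.7230 × 0.9664 = 1.6651.
θ_B(1→3) = arctan(1.6651) = 59.01°.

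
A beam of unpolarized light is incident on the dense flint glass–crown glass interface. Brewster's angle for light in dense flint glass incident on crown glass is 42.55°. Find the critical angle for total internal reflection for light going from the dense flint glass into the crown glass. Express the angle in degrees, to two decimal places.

θ_c ≈ 66.63°

n₂/n₁ = tan 42.55° = 0.9179; the critical angle satisfies sin θ_c = n₂/n₁.
θ_c = arcsin(0.9179) = 66.63°.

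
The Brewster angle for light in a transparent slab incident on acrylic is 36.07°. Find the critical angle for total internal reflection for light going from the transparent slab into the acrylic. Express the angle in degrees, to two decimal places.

n₂/n₁ = tan 36.07° = 0.7284; the critical angle satisfies sin θ_c = n₂/n₁.
θ_c = arcsin(0.7284) = 46.75°.

θ_c ≈ 46.75°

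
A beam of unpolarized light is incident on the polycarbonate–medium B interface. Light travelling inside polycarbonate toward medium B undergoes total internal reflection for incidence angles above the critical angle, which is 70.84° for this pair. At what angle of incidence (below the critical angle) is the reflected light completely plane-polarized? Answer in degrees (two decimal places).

θ_B ≈ 43.37°

At the critical angle sin θ_c = n₂/n₁, giving n₂/n₁ = sin 70.84° = 0.9446.
Then tan θ_B = n₂/n₁ = 0.9446, so θ_B = arctan 0.9446 = 43.37°.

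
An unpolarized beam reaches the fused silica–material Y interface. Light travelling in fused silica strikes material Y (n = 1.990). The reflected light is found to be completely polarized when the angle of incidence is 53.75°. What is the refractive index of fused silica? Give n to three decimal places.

Brewster's law: tan θ_B = n₂/n₁ (light incident in fused silica, refracted into material Y).
n₁ = n₂ / tan θ_B = 1.990 / tan 53.75° = 1.459.

n ≈ 1.459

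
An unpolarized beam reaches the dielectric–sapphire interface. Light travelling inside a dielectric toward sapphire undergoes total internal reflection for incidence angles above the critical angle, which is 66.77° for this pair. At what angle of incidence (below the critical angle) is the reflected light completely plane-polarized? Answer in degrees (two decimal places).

θ_B ≈ 42.58°

sin θ_c = n₂/n₁, so n₂/n₁ = sin 66.77° = 0.9189.
Brewster: tan θ_B = n₂/n₁ = 0.9189.
θ_B = arctan(0.9189) = 42.58°.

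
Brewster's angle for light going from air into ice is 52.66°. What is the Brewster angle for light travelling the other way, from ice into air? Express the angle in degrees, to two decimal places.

tan θ_B' = n₁/n₂ = 1/tan θ_B, so θ_B' = 90° − θ_B.
θ_B' = 90° − 52.66° = 37.34°.

θ_B' ≈ 37.34°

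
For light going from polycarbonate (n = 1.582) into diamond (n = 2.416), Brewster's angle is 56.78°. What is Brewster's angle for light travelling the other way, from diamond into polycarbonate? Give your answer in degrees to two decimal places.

Reversing the direction swaps n₁ and n₂, so tan θ_B' = 1/tan θ_B and θ_B' = 90° − θ_B.
Hence θ_B' = 90° − 56.78° = 33.22°.

θ_B' ≈ 33.22°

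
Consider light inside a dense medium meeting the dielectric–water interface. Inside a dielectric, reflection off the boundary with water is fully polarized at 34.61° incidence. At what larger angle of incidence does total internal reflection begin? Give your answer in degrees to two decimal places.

tan θ_B = n₂/n₁ = tan 34.61° = 0.6901.
Total internal reflection: sin θ_c = n₂/n₁ = 0.6901.
θ_c = arcsin(0.6901) = 43.64°.

θ_c ≈ 43.64°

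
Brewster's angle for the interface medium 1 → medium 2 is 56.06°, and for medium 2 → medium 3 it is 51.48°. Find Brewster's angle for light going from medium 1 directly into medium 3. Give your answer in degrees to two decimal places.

n₂/n₁ = tan 56.06° = 1.4859 and n₃/n₂ = tan 51.48° = 1.2563.
So n₃/n₁ = (n₂/n₁)(n₃/n₂) = 1.4859 × 1.2563 = 1.8667.
θ_B(1→3) = arctan(1.8667) = 61.82°.

θ_B ≈ 61.82°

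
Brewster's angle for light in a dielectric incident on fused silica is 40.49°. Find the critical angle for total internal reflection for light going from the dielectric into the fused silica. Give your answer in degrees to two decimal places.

tan θ_B = n₂/n₁ = tan 40.49° = 0.8538.
Total internal reflection: sin θ_c = n₂/n₁ = 0.8538.
θ_c = arcsin(0.8538) = 58.63°.

θ_c ≈ 58.63°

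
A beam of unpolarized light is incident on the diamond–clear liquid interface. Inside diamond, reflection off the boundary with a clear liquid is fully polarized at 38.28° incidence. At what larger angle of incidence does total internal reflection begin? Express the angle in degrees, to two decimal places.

From Brewster, n₂/n₁ = tan θ_B = tan 38.28° = 0.7892.
Then sin θ_c = n₂/n₁ = 0.7892, so θ_c = arcsin 0.7892 = 52.11°.

θ_c ≈ 52.11°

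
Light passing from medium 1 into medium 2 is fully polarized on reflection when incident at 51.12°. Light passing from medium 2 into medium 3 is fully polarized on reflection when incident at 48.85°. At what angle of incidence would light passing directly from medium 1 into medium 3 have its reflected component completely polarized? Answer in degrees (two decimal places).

θ_B ≈ 54.83°

tan θ_B(1→2) = n₂/n₁ = tan 51.12° = 1.2402.
tan θ_B(2→3) = n₃/n₂ = tan 48.85° = 1.1443.
n₃/n₁ = 1.4192. Then tan θ_B(1→3) = n₃/n₁, so θ_B(1→3) = arctan(1.4192) = 54.83°.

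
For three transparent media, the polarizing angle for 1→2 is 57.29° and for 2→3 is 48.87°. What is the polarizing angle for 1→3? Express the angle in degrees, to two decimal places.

θ_B ≈ 60.71°

Each Brewster angle gives a ratio: n₂/n₁ = tan 57.29° = 1.5571, n₃/n₂ = tan 48.87° = 1.1451.
So n₃/n₁ = (n₂/n₁)(n₃/n₂) = 1.5571 × 1.1451 = 1.7830.
θ_B(1→3) = arctan(1.7830) = 60.71°.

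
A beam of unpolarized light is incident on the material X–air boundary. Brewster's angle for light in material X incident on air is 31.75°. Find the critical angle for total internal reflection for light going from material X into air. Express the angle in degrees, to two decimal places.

tan θ_B = n₂/n₁ = tan 31.75° = 0.6188.
Total internal reflection: sin θ_c = n₂/n₁ = 0.6188.
θ_c = arcsin(0.6188) = 38.23°.

θ_c ≈ 38.23°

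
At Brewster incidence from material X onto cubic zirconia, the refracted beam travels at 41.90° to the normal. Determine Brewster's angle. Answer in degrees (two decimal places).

At Brewster's angle the reflected and refracted rays are perpendicular, so θ_B + θ_t = 90°.
So θ_B = 90° − θ_t = 90° − 41.90° = 48.10°.

θ_B ≈ 48.10°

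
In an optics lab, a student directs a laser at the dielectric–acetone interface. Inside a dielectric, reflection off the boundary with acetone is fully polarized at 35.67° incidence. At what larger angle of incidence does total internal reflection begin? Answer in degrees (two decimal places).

From Brewster, n₂/n₁ = tan θ_B = tan 35.67° = 0.7178.
Then sin θ_c = n₂/n₁ = 0.7178, so θ_c = arcsin 0.7178 = 45.87°.

θ_c ≈ 45.87°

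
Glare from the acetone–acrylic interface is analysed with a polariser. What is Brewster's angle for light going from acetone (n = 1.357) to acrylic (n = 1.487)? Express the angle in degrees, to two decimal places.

Brewster's condition: tan θ_B = n₂/n₁ = 1.487/1.357 = 1.0958.
So θ_B = arctan 1.0958 = 47.62°.

θ_B ≈ 47.62°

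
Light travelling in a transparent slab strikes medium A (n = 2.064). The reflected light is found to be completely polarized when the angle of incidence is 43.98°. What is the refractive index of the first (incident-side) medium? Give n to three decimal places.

Brewster's law: tan θ_B = n₂/n₁ (light incident in a transparent slab, refracted into medium A).
n₁ = n₂ / tan θ_B = 2.064 / tan 43.98° = 2.139.

n ≈ 2.139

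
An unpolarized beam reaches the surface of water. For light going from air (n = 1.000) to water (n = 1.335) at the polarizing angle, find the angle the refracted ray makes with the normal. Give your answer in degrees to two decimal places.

θ_B = arctan(n₂/n₁) = arctan(1.335/1.000) = 53.16°.
Since θ_B + θ_t = 90° at Brewster incidence, θ_t = 90° − 53.16° = 36.84°.

θ_t ≈ 36.84°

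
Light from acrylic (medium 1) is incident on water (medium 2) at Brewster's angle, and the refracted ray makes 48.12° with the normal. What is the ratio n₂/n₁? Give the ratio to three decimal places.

At Brewster incidence θ_B = 90° − θ_t = 90° − 48.12° = 41.88°.
Then n₂/n₁ = tan θ_B = tan 41.88° = 0.897.

n₂/n₁ ≈ 0.897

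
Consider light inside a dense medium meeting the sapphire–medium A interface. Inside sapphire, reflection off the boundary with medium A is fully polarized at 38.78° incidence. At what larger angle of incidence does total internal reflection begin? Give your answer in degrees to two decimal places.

From Brewster, n₂/n₁ = tan θ_B = tan 38.78° = 0.8034.
Then sin θ_c = n₂/n₁ = 0.8034, so θ_c = arcsin 0.8034 = 53.46°.

θ_c ≈ 53.46°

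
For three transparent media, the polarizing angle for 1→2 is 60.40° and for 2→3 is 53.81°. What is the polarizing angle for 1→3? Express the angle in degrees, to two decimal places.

n₂/n₁ = tan 60.40° = 1.7603 and n₃/n₂ = tan 53.81° = 1.3668.
n₃/n₁ = 2.4061. Then tan θ_B(1→3) = n₃/n₁, so θ_B(1→3) = arctan(2.4061) = 67.43°.

θ_B ≈ 67.43°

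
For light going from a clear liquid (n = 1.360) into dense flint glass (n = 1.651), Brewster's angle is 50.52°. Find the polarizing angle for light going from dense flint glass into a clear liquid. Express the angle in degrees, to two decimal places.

θ_B' ≈ 39.48°

The two Brewster angles are complementary: θ_B' = 90° − θ_B = 90° − 50.52° = 39.48°.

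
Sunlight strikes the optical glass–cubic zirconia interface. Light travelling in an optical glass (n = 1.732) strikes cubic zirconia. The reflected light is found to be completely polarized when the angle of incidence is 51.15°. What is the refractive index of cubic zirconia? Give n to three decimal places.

Brewster's law: tan θ_B = n₂/n₁ (light incident in an optical glass, refracted into cubic zirconia).
n₂ = n₁ tan θ_B = 1.732 × tan 51.15° = 2.150.

n ≈ 2.150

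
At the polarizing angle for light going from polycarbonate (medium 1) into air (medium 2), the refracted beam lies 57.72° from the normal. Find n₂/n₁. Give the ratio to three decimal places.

n₂/n₁ ≈ 0.632

θ_B + θ_t = 90°, so θ_B = 90° − 57.72° = 32.28°.
tan θ_B = n₂/n₁, so n₂/n₁ = tan 32.28° = 0.632.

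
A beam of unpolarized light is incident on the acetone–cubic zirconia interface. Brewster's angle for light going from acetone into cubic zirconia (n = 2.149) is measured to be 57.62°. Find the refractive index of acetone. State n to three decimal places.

At Brewster's angle, tan θ_B = n₂/n₁ with n₁ on the incident side (acetone) and n₂ on the transmitted side (cubic zirconia).
n₁ = n₂ / tan θ_B = 2.149 / tan 57.62° = 1.363.

n ≈ 1.363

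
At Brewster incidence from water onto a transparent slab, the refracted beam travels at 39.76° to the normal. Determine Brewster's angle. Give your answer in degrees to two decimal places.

θ_B ≈ 50.24°

Brewster's condition makes the reflected and refracted beams perpendicular: θ_B + θ_t = 90°.
θ_B = 90° − 39.76° = 50.24°.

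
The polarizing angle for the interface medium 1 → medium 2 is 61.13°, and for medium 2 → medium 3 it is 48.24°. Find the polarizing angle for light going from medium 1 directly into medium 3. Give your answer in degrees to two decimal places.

θ_B ≈ 63.79°

tan θ_B(1→2) = n₂/n₁ = tan 61.13° = 1.8137.
tan θ_B(2→3) = n₃/n₂ = tan 48.24° = 1.1200.
Multiplying, n₃/n₁ = 1.8137 × 1.1200 = 2.0314, and θ_B(1→3) = arctan 2.0314 = 63.79°.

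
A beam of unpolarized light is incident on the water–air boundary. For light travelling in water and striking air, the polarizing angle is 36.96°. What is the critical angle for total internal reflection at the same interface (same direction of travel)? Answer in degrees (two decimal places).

θ_c ≈ 48.80°

From Brewster, n₂/n₁ = tan θ_B = tan 36.96° = 0.7525.
Then sin θ_c = n₂/n₁ = 0.7525, so θ_c = arcsin 0.7525 = 48.80°.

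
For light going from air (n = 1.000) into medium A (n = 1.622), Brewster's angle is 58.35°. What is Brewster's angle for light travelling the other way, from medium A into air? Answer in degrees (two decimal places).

Reversing the direction swaps n₁ and n₂, so tan θ_B' = 1/tan θ_B and θ_B' = 90° − θ_B.
Hence θ_B' = 90° − 58.35° = 31.65°.

θ_B' ≈ 31.65°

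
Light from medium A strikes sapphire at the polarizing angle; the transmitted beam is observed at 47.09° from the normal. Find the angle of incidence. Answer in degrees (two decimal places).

Since the reflected and refracted rays are at right angles at the polarizing angle, θ_B + θ_t = 90°.
So θ_B = 90° − θ_t = 90° − 47.09° = 42.91°.

θ_B ≈ 42.91°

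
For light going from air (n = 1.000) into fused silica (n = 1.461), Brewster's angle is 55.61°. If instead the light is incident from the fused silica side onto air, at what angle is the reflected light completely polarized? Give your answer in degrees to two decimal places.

tan θ_B' = n₁/n₂ = 1/tan θ_B, so θ_B' = 90° − θ_B.
θ_B' = 90° − 55.61° = 34.39°.

θ_B' ≈ 34.39°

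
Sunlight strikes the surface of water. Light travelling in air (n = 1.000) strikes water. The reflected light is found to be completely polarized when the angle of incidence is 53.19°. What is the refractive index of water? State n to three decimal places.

n ≈ 1.336

At Brewster's angle, tan θ_B = n₂/n₁ with n₁ on the incident side (air) and n₂ on the transmitted side (water).
n₂ = n₁ tan θ_B = 1.000 × tan 53.19° = 1.336.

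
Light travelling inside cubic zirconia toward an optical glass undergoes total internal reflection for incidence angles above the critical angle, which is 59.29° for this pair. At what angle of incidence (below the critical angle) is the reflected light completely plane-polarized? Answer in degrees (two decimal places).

θ_B ≈ 40.69°

At the critical angle sin θ_c = n₂/n₁, giving n₂/n₁ = sin 59.29° = 0.8598.
Then tan θ_B = n₂/n₁ = 0.8598, so θ_B = arctan 0.8598 = 40.69°.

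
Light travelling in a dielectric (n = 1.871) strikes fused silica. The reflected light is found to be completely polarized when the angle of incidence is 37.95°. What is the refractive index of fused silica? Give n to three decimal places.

Full polarization of the reflected beam means tan θ_B = n₂/n₁, where n₁ is the incident medium (a dielectric).
n₂ = n₁ tan θ_B = 1.871 × tan 37.95° = 1.459.

n ≈ 1.459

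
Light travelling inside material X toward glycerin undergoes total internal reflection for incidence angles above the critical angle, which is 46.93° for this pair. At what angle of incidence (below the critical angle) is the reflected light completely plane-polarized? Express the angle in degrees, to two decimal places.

At the critical angle sin θ_c = n₂/n₁, giving n₂/n₁ = sin 46.93° = 0.7305.
Then tan θ_B = n₂/n₁ = 0.7305, so θ_B = arctan 0.7305 = 36.15°.

θ_B ≈ 36.15°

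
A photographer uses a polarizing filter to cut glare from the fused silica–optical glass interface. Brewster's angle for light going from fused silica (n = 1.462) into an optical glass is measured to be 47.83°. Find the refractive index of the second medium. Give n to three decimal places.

n ≈ 1.614

At Brewster's angle, tan θ_B = n₂/n₁ with n₁ on the incident side (fused silica) and n₂ on the transmitted side (an optical glass).
n₂ = n₁ tan θ_B = 1.462 × tan 47.83° = 1.614.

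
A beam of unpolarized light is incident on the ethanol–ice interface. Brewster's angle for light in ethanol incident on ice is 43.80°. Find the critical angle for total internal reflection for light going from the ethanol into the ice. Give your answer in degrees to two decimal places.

θ_c ≈ 73.53°

tan θ_B = n₂/n₁ = tan 43.80° = 0.9590.
Total internal reflection: sin θ_c = n₂/n₁ = 0.9590.
θ_c = arcsin(0.9590) = 73.53°.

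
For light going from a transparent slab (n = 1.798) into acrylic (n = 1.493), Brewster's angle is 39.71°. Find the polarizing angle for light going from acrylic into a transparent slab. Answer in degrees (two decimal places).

θ_B' ≈ 50.29°

The two Brewster angles are complementary: θ_B' = 90° − θ_B = 90° − 39.71° = 50.29°.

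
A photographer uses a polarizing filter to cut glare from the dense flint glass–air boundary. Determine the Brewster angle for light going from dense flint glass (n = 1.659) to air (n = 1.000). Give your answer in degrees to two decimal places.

θ_B ≈ 31.08°

Here n₂/n₁ = 1.000/1.659 = 0.6028, and Brewster's law gives tan θ_B = n₂/n₁. Taking the arctangent, θ_B = 31.08°.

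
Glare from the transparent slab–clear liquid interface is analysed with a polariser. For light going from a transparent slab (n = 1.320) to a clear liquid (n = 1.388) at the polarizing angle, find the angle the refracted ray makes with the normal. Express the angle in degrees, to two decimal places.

θ_t ≈ 43.56°

θ_B = arctan(n₂/n₁) = arctan(1.388/1.320) = 46.44°.
At Brewster's angle the reflected and refracted rays are perpendicular, so θ_t = 90° − θ_B = 90° − 46.44° = 43.56°.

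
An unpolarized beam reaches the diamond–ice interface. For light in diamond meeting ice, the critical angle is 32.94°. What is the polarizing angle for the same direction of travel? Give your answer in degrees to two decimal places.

sin θ_c = n₂/n₁, so n₂/n₁ = sin 32.94° = 0.5438.
Brewster: tan θ_B = n₂/n₁ = 0.5438.
θ_B = arctan(0.5438) = 28.54°.

θ_B ≈ 28.54°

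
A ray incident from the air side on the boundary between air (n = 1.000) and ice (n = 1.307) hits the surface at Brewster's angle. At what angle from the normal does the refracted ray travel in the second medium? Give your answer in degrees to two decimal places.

First find Brewster's angle: tan θ_B = 1.307/1.000 = 1.3070, giving θ_B = 52.58°.
Since θ_B + θ_t = 90° at Brewster incidence, θ_t = 90° − 52.58° = 37.42°.

θ_t ≈ 37.42°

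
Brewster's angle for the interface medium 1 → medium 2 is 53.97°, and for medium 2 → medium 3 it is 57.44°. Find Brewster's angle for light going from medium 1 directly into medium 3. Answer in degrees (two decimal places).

θ_B ≈ 65.09°

tan θ_B(1→2) = n₂/n₁ = tan 53.97° = 1.3749.
tan θ_B(2→3) = n₃/n₂ = tan 57.44° = 1.5661.
So n₃/n₁ = (n₂/n₁)(n₃/n₂) = 1.3749 × 1.5661 = 2.1531.
θ_B(1→3) = arctan(2.1531) = 65.09°.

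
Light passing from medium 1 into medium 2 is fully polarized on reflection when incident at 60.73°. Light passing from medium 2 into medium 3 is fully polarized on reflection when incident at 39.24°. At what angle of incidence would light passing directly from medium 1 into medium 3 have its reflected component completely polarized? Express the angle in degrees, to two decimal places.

tan θ_B(1→2) = n₂/n₁ = tan 60.73° = 1.7842.
tan θ_B(2→3) = n₃/n₂ = tan 39.24° = 0.8167.
Multiplying, n₃/n₁ = 1.7842 × 0.8167 = 1.4572, and θ_B(1→3) = arctan 1.4572 = 55.54°.

θ_B ≈ 55.54°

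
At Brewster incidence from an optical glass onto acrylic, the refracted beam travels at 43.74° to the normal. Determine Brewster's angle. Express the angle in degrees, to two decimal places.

θ_B ≈ 46.26°

At Brewster's angle the reflected and refracted rays are perpendicular, so θ_B + θ_t = 90°.
So θ_B = 90° − θ_t = 90° − 43.74° = 46.26°.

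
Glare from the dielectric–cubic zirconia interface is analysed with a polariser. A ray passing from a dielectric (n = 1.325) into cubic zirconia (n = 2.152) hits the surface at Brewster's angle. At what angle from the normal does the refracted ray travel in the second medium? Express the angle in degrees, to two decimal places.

θ_B = arctan(n₂/n₁) = arctan(2.152/1.325) = 58.38°.
The refracted ray is perpendicular to the reflected ray, so θ_t = 90° − θ_B = 31.62°.

θ_t ≈ 31.62°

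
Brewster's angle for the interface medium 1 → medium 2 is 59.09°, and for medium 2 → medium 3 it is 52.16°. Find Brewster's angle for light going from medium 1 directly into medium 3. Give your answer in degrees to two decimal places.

tan θ_B(1→2) = n₂/n₁ = tan 59.09° = 1.6702.
tan θ_B(2→3) = n₃/n₂ = tan 52.16° = 1.2873.
n₃/n₁ = 2.1501. Then tan θ_B(1→3) = n₃/n₁, so θ_B(1→3) = arctan(2.1501) = 65.06°.

θ_B ≈ 65.06°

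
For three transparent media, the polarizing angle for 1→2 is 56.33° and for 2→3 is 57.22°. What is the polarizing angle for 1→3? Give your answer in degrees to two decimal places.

θ_B ≈ 66.78°

n₂/n₁ = tan 56.33° = 1.5011 and n₃/n₂ = tan 57.22° = 1.5529.
So n₃/n₁ = (n₂/n₁)(n₃/n₂) = 1.5011 × 1.5529 = 2.3311.
θ_B(1→3) = arctan(2.3311) = 66.78°.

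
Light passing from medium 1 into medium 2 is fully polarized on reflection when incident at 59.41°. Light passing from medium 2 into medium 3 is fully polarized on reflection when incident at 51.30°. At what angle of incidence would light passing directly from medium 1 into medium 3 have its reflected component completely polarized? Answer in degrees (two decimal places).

θ_B ≈ 64.66°

Each Brewster angle gives a ratio: n₂/n₁ = tan 59.41° = 1.6916, n₃/n₂ = tan 51.30° = 1.2482.
n₃/n₁ = 2.1114. Then tan θ_B(1→3) = n₃/n₁, so θ_B(1→3) = arctan(2.1114) = 64.66°.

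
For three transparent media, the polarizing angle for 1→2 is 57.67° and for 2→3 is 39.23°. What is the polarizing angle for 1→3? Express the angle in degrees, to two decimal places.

n₂/n₁ = tan 57.67° = 1.5800 and n₃/n₂ = tan 39.23° = 0.8165.
n₃/n₁ = 1.2900. Then tan θ_B(1→3) = n₃/n₁, so θ_B(1→3) = arctan(1.2900) = 52.22°.

θ_B ≈ 52.22°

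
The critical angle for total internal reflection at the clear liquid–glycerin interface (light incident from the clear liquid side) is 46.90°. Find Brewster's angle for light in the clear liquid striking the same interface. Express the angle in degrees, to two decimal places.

n₂/n₁ = sin θ_c = sin 46.90° = 0.7302.
tan θ_B equals the same ratio, so θ_B = arctan(0.7302) = 36.14°.

θ_B ≈ 36.14°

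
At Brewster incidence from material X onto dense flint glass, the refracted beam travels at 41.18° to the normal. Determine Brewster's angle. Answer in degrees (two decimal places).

θ_B ≈ 48.82°

Since the reflected and refracted rays are at right angles at the polarizing angle, θ_B + θ_t = 90°.
So θ_B = 90° − θ_t = 90° − 41.18° = 48.82°.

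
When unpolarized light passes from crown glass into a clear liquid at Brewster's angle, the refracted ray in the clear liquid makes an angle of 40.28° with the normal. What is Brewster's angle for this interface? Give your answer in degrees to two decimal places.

Brewster's condition makes the reflected and refracted beams perpendicular: θ_B + θ_t = 90°.
So θ_B = 90° − θ_t = 90° − 40.28° = 49.72°.

θ_B ≈ 49.72°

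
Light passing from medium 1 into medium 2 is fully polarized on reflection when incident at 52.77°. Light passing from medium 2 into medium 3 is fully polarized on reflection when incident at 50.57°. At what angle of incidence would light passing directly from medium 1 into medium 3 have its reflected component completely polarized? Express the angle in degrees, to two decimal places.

Each Brewster angle gives a ratio: n₂/n₁ = tan 52.77° = 1.3160, n₃/n₂ = tan 50.57° = 1.2161.
n₃/n₁ = 1.6004. Then tan θ_B(1→3) = n₃/n₁, so θ_B(1→3) = arctan(1.6004) = 58.00°.

θ_B ≈ 58.00°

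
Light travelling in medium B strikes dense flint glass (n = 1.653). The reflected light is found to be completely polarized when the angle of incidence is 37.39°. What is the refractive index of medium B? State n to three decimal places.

At Brewster's angle, tan θ_B = n₂/n₁ with n₁ on the incident side (medium B) and n₂ on the transmitted side (dense flint glass).
n₁ = n₂ / tan θ_B = 1.653 / tan 37.39° = 2.163.

n ≈ 2.163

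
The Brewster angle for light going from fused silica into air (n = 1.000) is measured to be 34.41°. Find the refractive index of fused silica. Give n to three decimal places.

At the Brewster angle, tan θ_B = n₂/n₁ with n₁ on the incident side (fused silica) and n₂ on the transmitted side (air).
n₁ = n₂ / tan θ_B = 1.000 / tan 34.41° = 1.460.

n ≈ 1.460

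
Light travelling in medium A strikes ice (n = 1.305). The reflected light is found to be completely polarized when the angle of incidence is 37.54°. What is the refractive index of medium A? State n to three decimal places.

n ≈ 1.698

Full polarization of the reflected beam means tan θ_B = n₂/n₁, where n₁ is the incident medium (medium A).
n₁ = n₂ / tan θ_B = 1.305 / tan 37.54° = 1.698.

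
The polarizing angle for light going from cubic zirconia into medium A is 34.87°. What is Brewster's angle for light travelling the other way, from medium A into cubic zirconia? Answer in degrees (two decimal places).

The two Brewster angles are complementary: θ_B' = 90° − θ_B = 90° − 34.87° = 55.13°.

θ_B' ≈ 55.13°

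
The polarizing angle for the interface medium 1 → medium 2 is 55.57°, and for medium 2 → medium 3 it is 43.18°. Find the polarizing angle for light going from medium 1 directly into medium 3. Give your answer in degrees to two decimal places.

θ_B ≈ 53.85°

Each Brewster angle gives a ratio: n₂/n₁ = tan 55.57° = 1.4588, n₃/n₂ = tan 43.18° = 0.9384.
n₃/n₁ = 1.3690. Then tan θ_B(1→3) = n₃/n₁, so θ_B(1→3) = arctan(1.3690) = 53.85°.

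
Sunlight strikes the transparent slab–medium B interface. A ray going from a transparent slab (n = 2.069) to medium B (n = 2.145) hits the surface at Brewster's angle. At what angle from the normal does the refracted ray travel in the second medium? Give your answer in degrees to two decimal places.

θ_t ≈ 43.97°

First find Brewster's angle: tan θ_B = 2.145/2.069 = 1.0367, giving θ_B = 46.03°.
Since θ_B + θ_t = 90° at Brewster incidence, θ_t = 90° − 46.03° = 43.97°.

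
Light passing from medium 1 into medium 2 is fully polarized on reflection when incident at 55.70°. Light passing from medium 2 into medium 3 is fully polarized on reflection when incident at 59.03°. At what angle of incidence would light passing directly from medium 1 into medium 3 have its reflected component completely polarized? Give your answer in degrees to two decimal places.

Each Brewster angle gives a ratio: n₂/n₁ = tan 55.70° = 1.4659, n₃/n₂ = tan 59.03° = 1.6663.
So n₃/n₁ = (n₂/n₁)(n₃/n₂) = 1.4659 × 1.6663 = 2.4426.
θ_B(1→3) = arctan(2.4426) = 67.74°.

θ_B ≈ 67.74°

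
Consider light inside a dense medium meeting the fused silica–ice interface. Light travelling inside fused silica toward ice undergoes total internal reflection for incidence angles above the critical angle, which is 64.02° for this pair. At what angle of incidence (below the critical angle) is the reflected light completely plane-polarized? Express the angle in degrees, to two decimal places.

sin θ_c = n₂/n₁, so n₂/n₁ = sin 64.02° = 0.8989.
Brewster: tan θ_B = n₂/n₁ = 0.8989.
θ_B = arctan(0.8989) = 41.95°.

θ_B ≈ 41.95°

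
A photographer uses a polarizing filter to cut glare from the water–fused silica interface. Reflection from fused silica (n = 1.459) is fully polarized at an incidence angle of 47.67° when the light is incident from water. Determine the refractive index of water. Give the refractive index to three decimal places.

n ≈ 1.329

At Brewster's angle, tan θ_B = n₂/n₁ with n₁ on the incident side (water) and n₂ on the transmitted side (fused silica).
n₁ = n₂ / tan θ_B = 1.459 / tan 47.67° = 1.329.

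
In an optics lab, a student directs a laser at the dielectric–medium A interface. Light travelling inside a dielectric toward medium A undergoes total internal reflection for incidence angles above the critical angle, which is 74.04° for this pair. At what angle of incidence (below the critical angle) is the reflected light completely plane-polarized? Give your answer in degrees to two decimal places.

θ_B ≈ 43.87°

n₂/n₁ = sin θ_c = sin 74.04° = 0.9615.
tan θ_B equals the same ratio, so θ_B = arctan(0.9615) = 43.87°.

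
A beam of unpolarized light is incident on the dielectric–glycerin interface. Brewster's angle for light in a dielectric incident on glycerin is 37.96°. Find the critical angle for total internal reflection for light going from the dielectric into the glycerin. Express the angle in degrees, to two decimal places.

n₂/n₁ = tan 37.96° = 0.7802; the critical angle satisfies sin θ_c = n₂/n₁.
θ_c = arcsin(0.7802) = 51.28°.

θ_c ≈ 51.28°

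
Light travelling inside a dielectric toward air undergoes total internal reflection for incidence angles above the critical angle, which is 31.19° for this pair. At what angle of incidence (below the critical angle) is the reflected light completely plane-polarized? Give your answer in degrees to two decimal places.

At the critical angle sin θ_c = n₂/n₁, giving n₂/n₁ = sin 31.19° = 0.5179.
Then tan θ_B = n₂/n₁ = 0.5179, so θ_B = arctan 0.5179 = 27.38°.

θ_B ≈ 27.38°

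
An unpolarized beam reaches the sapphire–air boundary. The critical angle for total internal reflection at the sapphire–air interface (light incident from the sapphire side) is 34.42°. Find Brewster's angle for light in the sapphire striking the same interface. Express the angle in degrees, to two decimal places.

θ_B ≈ 29.48°

sin θ_c = n₂/n₁, so n₂/n₁ = sin 34.42° = 0.5653.
Brewster: tan θ_B = n₂/n₁ = 0.5653.
θ_B = arctan(0.5653) = 29.48°.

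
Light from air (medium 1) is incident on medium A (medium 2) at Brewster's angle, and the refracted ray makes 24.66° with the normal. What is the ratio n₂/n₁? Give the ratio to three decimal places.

n₂/n₁ ≈ 2.178

At Brewster incidence θ_B = 90° − θ_t = 90° − 24.66° = 65.34°.
tan θ_B = n₂/n₁, so n₂/n₁ = tan 65.34° = 2.178.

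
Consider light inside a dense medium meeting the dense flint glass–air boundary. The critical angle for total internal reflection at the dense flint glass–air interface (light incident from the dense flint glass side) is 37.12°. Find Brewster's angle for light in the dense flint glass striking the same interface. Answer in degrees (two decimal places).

θ_B ≈ 31.11°

At the critical angle sin θ_c = n₂/n₁, giving n₂/n₁ = sin 37.12° = 0.6035.
Then tan θ_B = n₂/n₁ = 0.6035, so θ_B = arctan 0.6035 = 31.11°.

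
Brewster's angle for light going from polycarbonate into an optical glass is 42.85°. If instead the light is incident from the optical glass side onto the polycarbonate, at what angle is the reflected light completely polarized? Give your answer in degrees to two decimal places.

θ_B' ≈ 47.15°

tan θ_B' = n₁/n₂ = 1/tan θ_B, so θ_B' = 90° − θ_B.
θ_B' = 90° − 42.85° = 47.15°.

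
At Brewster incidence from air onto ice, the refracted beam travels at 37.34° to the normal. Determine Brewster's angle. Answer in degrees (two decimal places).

Since the reflected and refracted rays are at right angles at the polarizing angle, θ_B + θ_t = 90°.
So θ_B = 90° − θ_t = 90° − 37.34° = 52.66°.

θ_B ≈ 52.66°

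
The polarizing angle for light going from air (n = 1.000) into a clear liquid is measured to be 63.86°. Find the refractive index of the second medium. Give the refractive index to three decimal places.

n ≈ 2.038

Full polarization of the reflected beam means tan θ_B = n₂/n₁, where n₁ is the incident medium (air).
n₂ = n₁ tan θ_B = 1.000 × tan 63.86° = 2.038.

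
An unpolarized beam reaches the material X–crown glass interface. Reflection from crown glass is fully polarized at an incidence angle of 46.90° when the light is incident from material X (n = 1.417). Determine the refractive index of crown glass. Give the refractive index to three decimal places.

Full polarization of the reflected beam means tan θ_B = n₂/n₁, where n₁ is the incident medium (material X).
n₂ = n₁ tan θ_B = 1.417 × tan 46.90° = 1.514.

n ≈ 1.514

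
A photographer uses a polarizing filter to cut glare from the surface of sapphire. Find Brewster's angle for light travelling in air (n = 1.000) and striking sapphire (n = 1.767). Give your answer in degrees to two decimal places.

Brewster's condition: tan θ_B = n₂/n₁ = 1.767/1.000 = 1.7670. Taking the arctangent, θ_B = 60.49°.

θ_B ≈ 60.49°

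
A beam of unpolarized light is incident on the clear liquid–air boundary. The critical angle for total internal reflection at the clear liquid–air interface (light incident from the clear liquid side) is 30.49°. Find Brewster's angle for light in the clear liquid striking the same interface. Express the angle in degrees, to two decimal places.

θ_B ≈ 26.90°

n₂/n₁ = sin θ_c = sin 30.49° = 0.5074.
tan θ_B equals the same ratio, so θ_B = arctan(0.5074) = 26.90°.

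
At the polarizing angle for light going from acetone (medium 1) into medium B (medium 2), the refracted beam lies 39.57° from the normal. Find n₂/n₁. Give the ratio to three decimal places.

θ_B + θ_t = 90°, so θ_B = 90° − 39.57° = 50.43°.
Then n₂/n₁ = tan θ_B = tan 50.43° = 1.210.

n₂/n₁ ≈ 1.210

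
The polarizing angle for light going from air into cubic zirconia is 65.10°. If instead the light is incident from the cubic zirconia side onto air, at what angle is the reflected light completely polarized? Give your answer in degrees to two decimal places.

θ_B' ≈ 24.90°

The two Brewster angles are complementary: θ_B' = 90° − θ_B = 90° − 65.10° = 24.90°.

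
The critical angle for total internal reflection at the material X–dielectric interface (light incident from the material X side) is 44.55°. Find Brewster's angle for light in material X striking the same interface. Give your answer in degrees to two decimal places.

θ_B ≈ 35.05°

sin θ_c = n₂/n₁, so n₂/n₁ = sin 44.55° = 0.7015.
Brewster: tan θ_B = n₂/n₁ = 0.7015.
θ_B = arctan(0.7015) = 35.05°.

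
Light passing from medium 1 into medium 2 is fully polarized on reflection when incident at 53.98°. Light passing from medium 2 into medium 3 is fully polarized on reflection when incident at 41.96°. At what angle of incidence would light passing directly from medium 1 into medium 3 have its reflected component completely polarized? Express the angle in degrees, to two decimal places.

n₂/n₁ = tan 53.98° = 1.3754 and n₃/n₂ = tan 41.96° = 0.8991.
Multiplying, n₃/n₁ = 1.3754 × 0.8991 = 1.2367, and θ_B(1→3) = arctan 1.2367 = 51.04°.

θ_B ≈ 51.04°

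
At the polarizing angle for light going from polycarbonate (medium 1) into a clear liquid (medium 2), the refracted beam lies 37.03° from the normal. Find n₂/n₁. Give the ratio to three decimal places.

θ_B + θ_t = 90°, so θ_B = 90° − 37.03° = 52.97°.
Then n₂/n₁ = tan θ_B = tan 52.97° = 1.326.

n₂/n₁ ≈ 1.326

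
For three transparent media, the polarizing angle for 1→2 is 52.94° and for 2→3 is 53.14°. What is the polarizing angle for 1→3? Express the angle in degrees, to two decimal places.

n₂/n₁ = tan 52.94° = 1.3242 and n₃/n₂ = tan 53.14° = 1.3338.
Multiplying, n₃/n₁ = 1.3242 × 1.3338 = 1.7662, and θ_B(1→3) = arctan 1.7662 = 60.48°.

θ_B ≈ 60.48°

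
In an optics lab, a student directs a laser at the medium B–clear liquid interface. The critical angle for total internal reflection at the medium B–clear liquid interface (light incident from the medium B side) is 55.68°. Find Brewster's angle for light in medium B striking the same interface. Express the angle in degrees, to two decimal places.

n₂/n₁ = sin θ_c = sin 55.68° = 0.8259.
tan θ_B equals the same ratio, so θ_B = arctan(0.8259) = 39.55°.

θ_B ≈ 39.55°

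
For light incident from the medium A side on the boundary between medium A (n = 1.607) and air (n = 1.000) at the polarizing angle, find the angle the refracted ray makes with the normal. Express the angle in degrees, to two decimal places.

θ_t ≈ 58.11°

First find Brewster's angle: tan θ_B = 1.000/1.607 = 0.6223, giving θ_B = 31.89°.
The refracted ray is perpendicular to the reflected ray, so θ_t = 90° − θ_B = 58.11°.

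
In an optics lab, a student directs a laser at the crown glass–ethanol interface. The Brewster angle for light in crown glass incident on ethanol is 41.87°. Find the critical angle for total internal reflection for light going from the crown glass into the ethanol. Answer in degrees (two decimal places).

tan θ_B = n₂/n₁ = tan 41.87° = 0.8963.
Total internal reflection: sin θ_c = n₂/n₁ = 0.8963.
θ_c = arcsin(0.8963) = 63.68°.

θ_c ≈ 63.68°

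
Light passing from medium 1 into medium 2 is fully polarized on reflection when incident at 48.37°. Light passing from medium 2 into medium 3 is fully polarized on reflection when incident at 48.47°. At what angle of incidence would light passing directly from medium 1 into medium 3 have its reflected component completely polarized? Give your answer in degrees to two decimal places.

n₂/n₁ = tan 48.37° = 1.1251 and n₃/n₂ = tan 48.47° = 1.1291.
Multiplying, n₃/n₁ = 1.1251 × 1.1291 = 1.2704, and θ_B(1→3) = arctan 1.2704 = 51.79°.

θ_B ≈ 51.79°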